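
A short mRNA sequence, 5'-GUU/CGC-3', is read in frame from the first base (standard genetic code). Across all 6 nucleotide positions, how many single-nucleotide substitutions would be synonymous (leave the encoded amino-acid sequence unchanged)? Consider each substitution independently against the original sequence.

Codon 1 (GUU, Val): 3 synonymous substitutions.
Codon 2 (CGC, Arg): 3 synonymous substitutions.
Total: 3 + 3 = 6.

6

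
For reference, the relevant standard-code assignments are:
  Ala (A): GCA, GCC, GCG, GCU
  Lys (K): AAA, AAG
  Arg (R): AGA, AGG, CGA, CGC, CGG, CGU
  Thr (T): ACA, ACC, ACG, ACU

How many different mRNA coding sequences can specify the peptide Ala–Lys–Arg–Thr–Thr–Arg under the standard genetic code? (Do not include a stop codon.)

Ala: 4 codons.
Lys: 2 codons.
Arg: 6 codons.
Thr: 4 codons.
Thr: 4 codons.
Arg: 6 codons.
4 × 2 × 6 × 4 × 4 × 6 = 4608.

4608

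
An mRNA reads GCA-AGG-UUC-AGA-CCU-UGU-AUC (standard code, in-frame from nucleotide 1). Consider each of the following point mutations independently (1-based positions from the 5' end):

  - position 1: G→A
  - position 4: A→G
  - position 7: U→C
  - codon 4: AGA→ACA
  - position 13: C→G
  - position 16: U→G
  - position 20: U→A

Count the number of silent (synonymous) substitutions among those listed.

0

Codon 1: GCA (Ala) → ACA (Thr) — missense.
Codon 2: AGG (Arg) → GGG (Gly) — missense.
Codon 3: UUC (Phe) → CUC (Leu) — missense.
Codon 4: AGA (Arg) → ACA (Thr) — missense.
Codon 5: CCU (Pro) → GCU (Ala) — missense.
Codon 6: UGU (Cys) → GGU (Gly) — missense.
Codon 7: AUC (Ile) → AAC (Asn) — missense.
Synonymous: 0 of 7.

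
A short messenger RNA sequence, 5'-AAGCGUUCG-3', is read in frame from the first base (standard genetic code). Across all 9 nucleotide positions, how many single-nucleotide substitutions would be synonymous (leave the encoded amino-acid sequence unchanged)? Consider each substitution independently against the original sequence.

7

Codon 1 (AAG, Lys): 1 synonymous substitution.
Codon 2 (CGU, Arg): 3 synonymous substitutions.
Codon 3 (UCG, Ser): 3 synonymous substitutions.
Total: 1 + 3 + 3 = 7.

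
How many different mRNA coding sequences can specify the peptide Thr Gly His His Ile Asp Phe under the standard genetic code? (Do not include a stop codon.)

Thr: 4 codons.
Gly: 4 codons.
His: 2 codons.
His: 2 codons.
Ile: 3 codons.
Asp: 2 codons.
Phe: 2 codons.
4 × 4 × 2 × 2 × 3 × 2 × 2 = 768.

768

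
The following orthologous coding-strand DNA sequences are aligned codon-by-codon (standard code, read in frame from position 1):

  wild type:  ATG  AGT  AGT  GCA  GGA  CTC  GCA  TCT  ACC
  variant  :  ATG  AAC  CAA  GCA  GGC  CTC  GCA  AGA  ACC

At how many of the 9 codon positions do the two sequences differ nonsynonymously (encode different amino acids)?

3

Codon 1: ATG Met / ATG Met — identical.
Codon 2: AGT Ser / AAC Asn — nonsynonymous.
Codon 3: AGT Ser / CAA Gln — nonsynonymous.
Codon 4: GCA Ala / GCA Ala — identical.
Codon 5: GGA Gly / GGC Gly — synonymous.
Codon 6: CTC Leu / CTC Leu — identical.
Codon 7: GCA Ala / GCA Ala — identical.
Codon 8: TCT Ser / AGA Arg — nonsynonymous.
Codon 9: ACC Thr / ACC Thr — identical.
Nonsynonymous differences: 3.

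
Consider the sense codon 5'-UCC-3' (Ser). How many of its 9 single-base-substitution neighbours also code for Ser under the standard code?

Position 1: none → 0 synonymous.
Position 2: none → 0 synonymous.
Position 3: UCU, UCA, UCG → 3 synonymous.
Total: 0 + 0 + 3 = 3.

3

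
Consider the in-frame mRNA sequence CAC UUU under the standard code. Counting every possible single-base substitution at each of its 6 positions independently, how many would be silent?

2

Codon 1 (CAC, His): 1 synonymous substitution.
Codon 2 (UUU, Phe): 1 synonymous substitution.
Total: 1 + 1 = 2.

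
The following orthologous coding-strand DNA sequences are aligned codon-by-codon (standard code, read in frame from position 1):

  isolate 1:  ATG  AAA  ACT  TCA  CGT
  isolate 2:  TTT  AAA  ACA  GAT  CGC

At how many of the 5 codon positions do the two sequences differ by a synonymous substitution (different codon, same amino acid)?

2

Codon 1: ATG Met / TTT Phe — nonsynonymous.
Codon 2: AAA Lys / AAA Lys — identical.
Codon 3: ACT Thr / ACA Thr — synonymous.
Codon 4: TCA Ser / GAT Asp — nonsynonymous.
Codon 5: CGT Arg / CGC Arg — synonymous.
Synonymous differences: 2.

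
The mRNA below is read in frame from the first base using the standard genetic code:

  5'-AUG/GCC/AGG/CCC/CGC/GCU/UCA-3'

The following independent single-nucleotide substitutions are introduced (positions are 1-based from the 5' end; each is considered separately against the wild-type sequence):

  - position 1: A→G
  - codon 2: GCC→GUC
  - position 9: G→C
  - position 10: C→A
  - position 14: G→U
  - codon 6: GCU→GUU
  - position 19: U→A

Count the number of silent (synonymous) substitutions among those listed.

Codon 1: AUG (Met) → GUG (Val) — missense.
Codon 2: GCC (Ala) → GUC (Val) — missense.
Codon 3: AGG (Arg) → AGC (Ser) — missense.
Codon 4: CCC (Pro) → ACC (Thr) — missense.
Codon 5: CGC (Arg) → CUC (Leu) — missense.
Codon 6: GCU (Ala) → GUU (Val) — missense.
Codon 7: UCA (Ser) → ACA (Thr) — missense.
Synonymous: 0 of 7.

0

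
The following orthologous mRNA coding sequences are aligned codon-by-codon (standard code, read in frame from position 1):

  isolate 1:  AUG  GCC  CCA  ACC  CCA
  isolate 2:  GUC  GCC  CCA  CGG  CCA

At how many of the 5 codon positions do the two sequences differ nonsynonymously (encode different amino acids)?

Codon 1: AUG Met / GUC Val — nonsynonymous.
Codon 2: GCC Ala / GCC Ala — identical.
Codon 3: CCA Pro / CCA Pro — identical.
Codon 4: ACC Thr / CGG Arg — nonsynonymous.
Codon 5: CCA Pro / CCA Pro — identical.
Nonsynonymous differences: 2.

2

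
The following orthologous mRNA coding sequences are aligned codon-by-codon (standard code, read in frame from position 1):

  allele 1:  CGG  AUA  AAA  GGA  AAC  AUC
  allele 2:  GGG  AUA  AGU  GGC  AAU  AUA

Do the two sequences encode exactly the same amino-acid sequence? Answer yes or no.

no

Codon 1: CGG Arg / GGG Gly — nonsynonymous.
Codon 2: AUA Ile / AUA Ile — identical.
Codon 3: AAA Lys / AGU Ser — nonsynonymous.
Codon 4: GGA Gly / GGC Gly — synonymous.
Codon 5: AAC Asn / AAU Asn — synonymous.
Codon 6: AUC Ile / AUA Ile — synonymous.
Nonsynonymous differences: 2 → different protein.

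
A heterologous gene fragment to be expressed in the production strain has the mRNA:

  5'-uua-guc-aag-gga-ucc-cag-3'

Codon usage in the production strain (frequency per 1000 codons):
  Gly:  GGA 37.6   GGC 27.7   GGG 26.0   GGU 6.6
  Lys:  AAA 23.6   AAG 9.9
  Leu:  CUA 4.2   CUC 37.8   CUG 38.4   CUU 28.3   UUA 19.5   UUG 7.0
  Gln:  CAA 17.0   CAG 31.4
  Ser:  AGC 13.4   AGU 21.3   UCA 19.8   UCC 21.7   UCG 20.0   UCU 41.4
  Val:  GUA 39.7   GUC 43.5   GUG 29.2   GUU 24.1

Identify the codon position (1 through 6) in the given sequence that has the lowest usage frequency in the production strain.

Codon 1 UUA (Leu): 19.5 per 1000.
Codon 2 GUC (Val): 43.5 per 1000.
Codon 3 AAG (Lys): 9.9 per 1000.
Codon 4 GGA (Gly): 37.6 per 1000.
Codon 5 UCC (Ser): 21.7 per 1000.
Codon 6 CAG (Gln): 31.4 per 1000.
Lowest frequency is 9.9 at codon 3.

3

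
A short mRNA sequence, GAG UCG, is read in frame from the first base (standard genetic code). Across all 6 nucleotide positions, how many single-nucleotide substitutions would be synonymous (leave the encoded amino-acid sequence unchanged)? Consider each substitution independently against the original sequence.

Codon 1 (GAG, Glu): 1 synonymous substitution.
Codon 2 (UCG, Ser): 3 synonymous substitutions.
Total: 1 + 3 = 4.

4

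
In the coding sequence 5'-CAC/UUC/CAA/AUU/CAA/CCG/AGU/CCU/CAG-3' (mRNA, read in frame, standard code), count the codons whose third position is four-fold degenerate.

2

Codon 1 CAC (His): third position 2-fold.
Codon 2 UUC (Phe): third position 2-fold.
Codon 3 CAA (Gln): third position 2-fold.
Codon 4 AUU (Ile): third position 3-fold.
Codon 5 CAA (Gln): third position 2-fold.
Codon 6 CCG (Pro): third position 4-fold.
Codon 7 AGU (Ser): third position 2-fold.
Codon 8 CCU (Pro): third position 4-fold.
Codon 9 CAG (Gln): third position 2-fold.
Four-fold degenerate third positions: 2.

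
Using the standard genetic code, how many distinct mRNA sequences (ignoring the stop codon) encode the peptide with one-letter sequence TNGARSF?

9216

Thr: 4 codons.
Asn: 2 codons.
Gly: 4 codons.
Ala: 4 codons.
Arg: 6 codons.
Ser: 6 codons.
Phe: 2 codons.
4 × 2 × 4 × 4 × 6 × 6 × 2 = 9216.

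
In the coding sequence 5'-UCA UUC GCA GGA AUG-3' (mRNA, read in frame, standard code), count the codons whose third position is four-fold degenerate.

Codon 1 UCA (Ser): third position 4-fold.
Codon 2 UUC (Phe): third position 2-fold.
Codon 3 GCA (Ala): third position 4-fold.
Codon 4 GGA (Gly): third position 4-fold.
Codon 5 AUG (Met): third position 1-fold.
Four-fold degenerate third positions: 3.

3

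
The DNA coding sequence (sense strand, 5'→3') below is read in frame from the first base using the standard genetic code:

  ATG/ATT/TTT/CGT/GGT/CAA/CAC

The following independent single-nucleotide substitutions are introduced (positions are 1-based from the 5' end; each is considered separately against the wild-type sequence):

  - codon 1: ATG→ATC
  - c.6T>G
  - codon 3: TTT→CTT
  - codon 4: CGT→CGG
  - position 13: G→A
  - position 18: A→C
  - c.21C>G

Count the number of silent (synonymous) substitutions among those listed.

Codon 1: ATG (Met) → ATC (Ile) — missense.
Codon 2: ATT (Ile) → ATG (Met) — missense.
Codon 3: TTT (Phe) → CTT (Leu) — missense.
Codon 4: CGT (Arg) → CGG (Arg) — synonymous.
Codon 5: GGT (Gly) → AGT (Ser) — missense.
Codon 6: CAA (Gln) → CAC (His) — missense.
Codon 7: CAC (His) → CAG (Gln) — missense.
Synonymous: 1 of 7.

1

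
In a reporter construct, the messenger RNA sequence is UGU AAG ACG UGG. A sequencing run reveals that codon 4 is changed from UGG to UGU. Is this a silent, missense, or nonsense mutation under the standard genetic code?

Position 12 falls in codon 4: UGG → Trp.
After the substitution the codon is UGU → Cys.
Trp ≠ Cys, so this is a missense mutation.

missense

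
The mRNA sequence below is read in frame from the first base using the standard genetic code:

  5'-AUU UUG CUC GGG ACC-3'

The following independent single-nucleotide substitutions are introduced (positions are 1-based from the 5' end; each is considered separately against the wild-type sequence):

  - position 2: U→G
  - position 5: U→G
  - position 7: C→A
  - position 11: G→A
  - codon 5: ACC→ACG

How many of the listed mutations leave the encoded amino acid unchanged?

Codon 1: AUU (Ile) → AGU (Ser) — missense.
Codon 2: UUG (Leu) → UGG (Trp) — missense.
Codon 3: CUC (Leu) → AUC (Ile) — missense.
Codon 4: GGG (Gly) → GAG (Glu) — missense.
Codon 5: ACC (Thr) → ACG (Thr) — synonymous.
Synonymous: 1 of 5.

1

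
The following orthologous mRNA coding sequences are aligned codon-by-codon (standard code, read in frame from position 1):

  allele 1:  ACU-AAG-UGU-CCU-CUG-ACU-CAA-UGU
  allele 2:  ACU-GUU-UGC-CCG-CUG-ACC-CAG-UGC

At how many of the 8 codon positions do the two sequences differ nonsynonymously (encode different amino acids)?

1

Codon 1: ACU Thr / ACU Thr — identical.
Codon 2: AAG Lys / GUU Val — nonsynonymous.
Codon 3: UGU Cys / UGC Cys — synonymous.
Codon 4: CCU Pro / CCG Pro — synonymous.
Codon 5: CUG Leu / CUG Leu — identical.
Codon 6: ACU Thr / ACC Thr — synonymous.
Codon 7: CAA Gln / CAG Gln — synonymous.
Codon 8: UGU Cys / UGC Cys — synonymous.
Nonsynonymous differences: 1.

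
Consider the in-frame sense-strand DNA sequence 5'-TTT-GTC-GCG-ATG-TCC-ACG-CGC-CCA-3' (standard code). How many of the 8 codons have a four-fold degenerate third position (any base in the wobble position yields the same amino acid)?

Codon 1 TTT (Phe): third position 2-fold.
Codon 2 GTC (Val): third position 4-fold.
Codon 3 GCG (Ala): third position 4-fold.
Codon 4 ATG (Met): third position 1-fold.
Codon 5 TCC (Ser): third position 4-fold.
Codon 6 ACG (Thr): third position 4-fold.
Codon 7 CGC (Arg): third position 4-fold.
Codon 8 CCA (Pro): third position 4-fold.
Four-fold degenerate third positions: 6.

6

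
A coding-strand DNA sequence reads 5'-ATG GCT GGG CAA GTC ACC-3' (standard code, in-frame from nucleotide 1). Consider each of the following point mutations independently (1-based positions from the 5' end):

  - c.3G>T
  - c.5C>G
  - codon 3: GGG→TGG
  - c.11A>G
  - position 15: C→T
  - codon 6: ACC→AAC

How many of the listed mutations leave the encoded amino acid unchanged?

1

Codon 1: ATG (Met) → ATT (Ile) — missense.
Codon 2: GCT (Ala) → GGT (Gly) — missense.
Codon 3: GGG (Gly) → TGG (Trp) — missense.
Codon 4: CAA (Gln) → CGA (Arg) — missense.
Codon 5: GTC (Val) → GTT (Val) — synonymous.
Codon 6: ACC (Thr) → AAC (Asn) — missense.
Synonymous: 1 of 6.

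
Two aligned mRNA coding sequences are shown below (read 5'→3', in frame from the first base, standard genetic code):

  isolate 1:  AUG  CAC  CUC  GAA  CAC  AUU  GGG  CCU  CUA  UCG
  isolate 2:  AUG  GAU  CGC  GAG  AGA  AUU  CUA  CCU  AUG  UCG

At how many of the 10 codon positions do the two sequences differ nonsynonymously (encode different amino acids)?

Codon 1: AUG Met / AUG Met — identical.
Codon 2: CAC His / GAU Asp — nonsynonymous.
Codon 3: CUC Leu / CGC Arg — nonsynonymous.
Codon 4: GAA Glu / GAG Glu — synonymous.
Codon 5: CAC His / AGA Arg — nonsynonymous.
Codon 6: AUU Ile / AUU Ile — identical.
Codon 7: GGG Gly / CUA Leu — nonsynonymous.
Codon 8: CCU Pro / CCU Pro — identical.
Codon 9: CUA Leu / AUG Met — nonsynonymous.
Codon 10: UCG Ser / UCG Ser — identical.
Nonsynonymous differences: 5.

5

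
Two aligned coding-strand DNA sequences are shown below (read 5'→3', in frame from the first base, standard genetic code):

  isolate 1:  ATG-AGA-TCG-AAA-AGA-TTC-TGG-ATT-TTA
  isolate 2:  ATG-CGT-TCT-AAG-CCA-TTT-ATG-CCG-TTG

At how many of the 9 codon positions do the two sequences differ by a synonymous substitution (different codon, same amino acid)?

Codon 1: ATG Met / ATG Met — identical.
Codon 2: AGA Arg / CGT Arg — synonymous.
Codon 3: TCG Ser / TCT Ser — synonymous.
Codon 4: AAA Lys / AAG Lys — synonymous.
Codon 5: AGA Arg / CCA Pro — nonsynonymous.
Codon 6: TTC Phe / TTT Phe — synonymous.
Codon 7: TGG Trp / ATG Met — nonsynonymous.
Codon 8: ATT Ile / CCG Pro — nonsynonymous.
Codon 9: TTA Leu / TTG Leu — synonymous.
Synonymous differences: 5.

5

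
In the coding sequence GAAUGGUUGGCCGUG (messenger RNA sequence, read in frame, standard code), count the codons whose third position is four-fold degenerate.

2

Codon 1 GAA (Glu): third position 2-fold.
Codon 2 UGG (Trp): third position 1-fold.
Codon 3 UUG (Leu): third position 2-fold.
Codon 4 GCC (Ala): third position 4-fold.
Codon 5 GUG (Val): third position 4-fold.
Four-fold degenerate third positions: 2.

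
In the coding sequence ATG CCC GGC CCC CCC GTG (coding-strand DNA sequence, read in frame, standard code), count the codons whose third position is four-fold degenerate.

5

Codon 1 ATG (Met): third position 1-fold.
Codon 2 CCC (Pro): third position 4-fold.
Codon 3 GGC (Gly): third position 4-fold.
Codon 4 CCC (Pro): third position 4-fold.
Codon 5 CCC (Pro): third position 4-fold.
Codon 6 GTG (Val): third position 4-fold.
Four-fold degenerate third positions: 5.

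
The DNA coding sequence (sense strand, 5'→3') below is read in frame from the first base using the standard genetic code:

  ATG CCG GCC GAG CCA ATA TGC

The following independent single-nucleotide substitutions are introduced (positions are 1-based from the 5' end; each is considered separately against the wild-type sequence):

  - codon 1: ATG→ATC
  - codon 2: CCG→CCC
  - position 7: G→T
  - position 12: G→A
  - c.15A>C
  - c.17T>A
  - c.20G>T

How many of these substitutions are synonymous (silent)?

Codon 1: ATG (Met) → ATC (Ile) — missense.
Codon 2: CCG (Pro) → CCC (Pro) — synonymous.
Codon 3: GCC (Ala) → TCC (Ser) — missense.
Codon 4: GAG (Glu) → GAA (Glu) — synonymous.
Codon 5: CCA (Pro) → CCC (Pro) — synonymous.
Codon 6: ATA (Ile) → AAA (Lys) — missense.
Codon 7: TGC (Cys) → TTC (Phe) — missense.
Synonymous: 3 of 7.

3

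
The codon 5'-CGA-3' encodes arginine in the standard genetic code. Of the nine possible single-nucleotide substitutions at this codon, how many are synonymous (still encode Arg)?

4

Position 1: AGA → 1 synonymous.
Position 2: none → 0 synonymous.
Position 3: CGT, CGC, CGG → 3 synonymous.
Total: 1 + 0 + 3 = 4.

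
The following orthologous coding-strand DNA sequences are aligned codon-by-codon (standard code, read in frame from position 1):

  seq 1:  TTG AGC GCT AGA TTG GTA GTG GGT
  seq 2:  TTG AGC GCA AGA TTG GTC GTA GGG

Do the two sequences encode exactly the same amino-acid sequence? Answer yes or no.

yes

Codon 1: TTG Leu / TTG Leu — identical.
Codon 2: AGC Ser / AGC Ser — identical.
Codon 3: GCT Ala / GCA Ala — synonymous.
Codon 4: AGA Arg / AGA Arg — identical.
Codon 5: TTG Leu / TTG Leu — identical.
Codon 6: GTA Val / GTC Val — synonymous.
Codon 7: GTG Val / GTA Val — synonymous.
Codon 8: GGT Gly / GGG Gly — synonymous.
Nonsynonymous differences: 0 → same protein.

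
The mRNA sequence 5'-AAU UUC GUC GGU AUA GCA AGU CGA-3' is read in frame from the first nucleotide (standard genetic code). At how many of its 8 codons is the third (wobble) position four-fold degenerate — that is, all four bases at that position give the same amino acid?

Codon 1 AAU (Asn): third position 2-fold.
Codon 2 UUC (Phe): third position 2-fold.
Codon 3 GUC (Val): third position 4-fold.
Codon 4 GGU (Gly): third position 4-fold.
Codon 5 AUA (Ile): third position 3-fold.
Codon 6 GCA (Ala): third position 4-fold.
Codon 7 AGU (Ser): third position 2-fold.
Codon 8 CGA (Arg): third position 4-fold.
Four-fold degenerate third positions: 4.

4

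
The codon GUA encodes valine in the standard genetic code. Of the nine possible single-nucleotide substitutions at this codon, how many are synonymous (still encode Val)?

3

Position 1: none → 0 synonymous.
Position 2: none → 0 synonymous.
Position 3: GUU, GUC, GUG → 3 synonymous.
Total: 0 + 0 + 3 = 3.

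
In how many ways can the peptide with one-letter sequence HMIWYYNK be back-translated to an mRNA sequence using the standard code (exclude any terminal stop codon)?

His: 2 codons.
Met: 1 codon.
Ile: 3 codons.
Trp: 1 codon.
Tyr: 2 codons.
Tyr: 2 codons.
Asn: 2 codons.
Lys: 2 codons.
2 × 1 × 3 × 1 × 2 × 2 × 2 × 2 = 96.

96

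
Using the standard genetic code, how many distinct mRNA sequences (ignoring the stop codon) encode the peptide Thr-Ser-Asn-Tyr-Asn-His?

Thr: 4 codons.
Ser: 6 codons.
Asn: 2 codons.
Tyr: 2 codons.
Asn: 2 codons.
His: 2 codons.
4 × 6 × 2 × 2 × 2 × 2 = 384.

384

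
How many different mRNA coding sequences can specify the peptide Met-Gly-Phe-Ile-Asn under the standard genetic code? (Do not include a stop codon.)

48

Met: 1 codon.
Gly: 4 codons.
Phe: 2 codons.
Ile: 3 codons.
Asn: 2 codons.
1 × 4 × 2 × 3 × 2 = 48.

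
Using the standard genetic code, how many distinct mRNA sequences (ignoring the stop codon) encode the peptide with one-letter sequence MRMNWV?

48

Met: 1 codon.
Arg: 6 codons.
Met: 1 codon.
Asn: 2 codons.
Trp: 1 codon.
Val: 4 codons.
1 × 6 × 1 × 2 × 1 × 4 = 48.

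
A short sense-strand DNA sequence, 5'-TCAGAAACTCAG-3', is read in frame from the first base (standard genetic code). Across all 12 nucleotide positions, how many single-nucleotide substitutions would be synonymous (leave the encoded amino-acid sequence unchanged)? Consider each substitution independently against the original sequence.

8

Codon 1 (TCA, Ser): 3 synonymous substitutions.
Codon 2 (GAA, Glu): 1 synonymous substitution.
Codon 3 (ACT, Thr): 3 synonymous substitutions.
Codon 4 (CAG, Gln): 1 synonymous substitution.
Total: 3 + 1 + 3 + 1 = 8.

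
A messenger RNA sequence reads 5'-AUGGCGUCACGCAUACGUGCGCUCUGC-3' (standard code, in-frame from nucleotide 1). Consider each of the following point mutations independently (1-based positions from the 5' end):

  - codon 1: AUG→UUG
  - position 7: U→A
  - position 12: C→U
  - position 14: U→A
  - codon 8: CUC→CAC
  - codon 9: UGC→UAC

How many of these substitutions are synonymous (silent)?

1

Codon 1: AUG (Met) → UUG (Leu) — missense.
Codon 3: UCA (Ser) → ACA (Thr) — missense.
Codon 4: CGC (Arg) → CGU (Arg) — synonymous.
Codon 5: AUA (Ile) → AAA (Lys) — missense.
Codon 8: CUC (Leu) → CAC (His) — missense.
Codon 9: UGC (Cys) → UAC (Tyr) — missense.
Synonymous: 1 of 6.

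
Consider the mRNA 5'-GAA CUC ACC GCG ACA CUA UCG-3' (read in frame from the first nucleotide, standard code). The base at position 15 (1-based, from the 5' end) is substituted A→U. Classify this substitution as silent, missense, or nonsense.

Position 15 falls in codon 5: ACA → Thr.
After the substitution the codon is ACU → Thr.
Both encode Thr, so the change is synonymous.

silent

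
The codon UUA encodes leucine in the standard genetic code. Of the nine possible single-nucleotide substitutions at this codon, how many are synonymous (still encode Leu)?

Position 1: CUA → 1 synonymous.
Position 2: none → 0 synonymous.
Position 3: UUG → 1 synonymous.
Total: 1 + 0 + 1 = 2.

2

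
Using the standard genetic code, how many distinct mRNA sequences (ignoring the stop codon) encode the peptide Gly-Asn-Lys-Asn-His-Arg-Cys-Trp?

Gly: 4 codons.
Asn: 2 codons.
Lys: 2 codons.
Asn: 2 codons.
His: 2 codons.
Arg: 6 codons.
Cys: 2 codons.
Trp: 1 codon.
4 × 2 × 2 × 2 × 2 × 6 × 2 × 1 = 768.

768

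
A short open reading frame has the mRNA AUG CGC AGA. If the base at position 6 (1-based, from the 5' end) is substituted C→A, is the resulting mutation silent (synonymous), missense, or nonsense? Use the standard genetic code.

silent

Position 6 falls in codon 2: CGC → Arg.
After the substitution the codon is CGA → Arg.
Both encode Arg, so the change is synonymous.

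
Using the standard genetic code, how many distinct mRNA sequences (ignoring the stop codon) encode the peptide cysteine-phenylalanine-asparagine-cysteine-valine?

64

Cys: 2 codons.
Phe: 2 codons.
Asn: 2 codons.
Cys: 2 codons.
Val: 4 codons.
2 × 2 × 2 × 2 × 4 = 64.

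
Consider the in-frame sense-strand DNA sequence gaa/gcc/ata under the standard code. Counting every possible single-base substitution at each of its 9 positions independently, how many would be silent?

Codon 1 (GAA, Glu): 1 synonymous substitution.
Codon 2 (GCC, Ala): 3 synonymous substitutions.
Codon 3 (ATA, Ile): 2 synonymous substitutions.
Total: 1 + 3 + 2 = 6.

6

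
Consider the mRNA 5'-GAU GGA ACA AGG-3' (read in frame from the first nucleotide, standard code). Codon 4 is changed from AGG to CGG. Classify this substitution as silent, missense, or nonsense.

silent

Position 10 falls in codon 4: AGG → Arg.
After the substitution the codon is CGG → Arg.
Both encode Arg, so the change is synonymous.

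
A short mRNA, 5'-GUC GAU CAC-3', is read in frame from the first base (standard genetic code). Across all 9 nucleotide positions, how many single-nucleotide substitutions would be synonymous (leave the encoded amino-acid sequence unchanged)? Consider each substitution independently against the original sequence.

Codon 1 (GUC, Val): 3 synonymous substitutions.
Codon 2 (GAU, Asp): 1 synonymous substitution.
Codon 3 (CAC, His): 1 synonymous substitution.
Total: 3 + 1 + 1 = 5.

5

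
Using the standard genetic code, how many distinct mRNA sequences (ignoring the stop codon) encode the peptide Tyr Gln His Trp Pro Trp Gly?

Tyr: 2 codons.
Gln: 2 codons.
His: 2 codons.
Trp: 1 codon.
Pro: 4 codons.
Trp: 1 codon.
Gly: 4 codons.
2 × 2 × 2 × 1 × 4 × 1 × 4 = 128.

128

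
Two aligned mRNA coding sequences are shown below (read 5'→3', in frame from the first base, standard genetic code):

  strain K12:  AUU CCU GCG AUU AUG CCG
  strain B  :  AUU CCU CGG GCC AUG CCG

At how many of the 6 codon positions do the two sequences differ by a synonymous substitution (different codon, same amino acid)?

0

Codon 1: AUU Ile / AUU Ile — identical.
Codon 2: CCU Pro / CCU Pro — identical.
Codon 3: GCG Ala / CGG Arg — nonsynonymous.
Codon 4: AUU Ile / GCC Ala — nonsynonymous.
Codon 5: AUG Met / AUG Met — identical.
Codon 6: CCG Pro / CCG Pro — identical.
Synonymous differences: 0.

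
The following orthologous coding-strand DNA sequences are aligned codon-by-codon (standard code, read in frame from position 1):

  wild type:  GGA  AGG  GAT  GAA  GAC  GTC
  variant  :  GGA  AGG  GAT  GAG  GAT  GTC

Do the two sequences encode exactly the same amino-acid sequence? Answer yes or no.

Codon 1: GGA Gly / GGA Gly — identical.
Codon 2: AGG Arg / AGG Arg — identical.
Codon 3: GAT Asp / GAT Asp — identical.
Codon 4: GAA Glu / GAG Glu — synonymous.
Codon 5: GAC Asp / GAT Asp — synonymous.
Codon 6: GTC Val / GTC Val — identical.
Nonsynonymous differences: 0 → same protein.

yes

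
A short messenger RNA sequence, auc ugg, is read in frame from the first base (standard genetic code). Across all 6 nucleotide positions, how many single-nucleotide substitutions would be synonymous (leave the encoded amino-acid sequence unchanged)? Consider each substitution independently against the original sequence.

2

Codon 1 (AUC, Ile): 2 synonymous substitutions.
Codon 2 (UGG, Trp): 0 synonymous substitutions.
Total: 2 + 0 = 2.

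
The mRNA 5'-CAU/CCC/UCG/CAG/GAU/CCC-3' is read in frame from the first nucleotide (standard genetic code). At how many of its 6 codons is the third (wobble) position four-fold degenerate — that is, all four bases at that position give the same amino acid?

Codon 1 CAU (His): third position 2-fold.
Codon 2 CCC (Pro): third position 4-fold.
Codon 3 UCG (Ser): third position 4-fold.
Codon 4 CAG (Gln): third position 2-fold.
Codon 5 GAU (Asp): third position 2-fold.
Codon 6 CCC (Pro): third position 4-fold.
Four-fold degenerate third positions: 3.

3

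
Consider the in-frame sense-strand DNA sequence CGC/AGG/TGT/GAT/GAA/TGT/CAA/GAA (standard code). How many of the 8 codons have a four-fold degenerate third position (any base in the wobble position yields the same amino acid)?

Codon 1 CGC (Arg): third position 4-fold.
Codon 2 AGG (Arg): third position 2-fold.
Codon 3 TGT (Cys): third position 2-fold.
Codon 4 GAT (Asp): third position 2-fold.
Codon 5 GAA (Glu): third position 2-fold.
Codon 6 TGT (Cys): third position 2-fold.
Codon 7 CAA (Gln): third position 2-fold.
Codon 8 GAA (Glu): third position 2-fold.
Four-fold degenerate third positions: 1.

1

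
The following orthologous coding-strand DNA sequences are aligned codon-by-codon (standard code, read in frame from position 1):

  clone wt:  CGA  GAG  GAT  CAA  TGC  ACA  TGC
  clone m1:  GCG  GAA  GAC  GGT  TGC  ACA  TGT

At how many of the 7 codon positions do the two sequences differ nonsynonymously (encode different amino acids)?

2

Codon 1: CGA Arg / GCG Ala — nonsynonymous.
Codon 2: GAG Glu / GAA Glu — synonymous.
Codon 3: GAT Asp / GAC Asp — synonymous.
Codon 4: CAA Gln / GGT Gly — nonsynonymous.
Codon 5: TGC Cys / TGC Cys — identical.
Codon 6: ACA Thr / ACA Thr — identical.
Codon 7: TGC Cys / TGT Cys — synonymous.
Nonsynonymous differences: 2.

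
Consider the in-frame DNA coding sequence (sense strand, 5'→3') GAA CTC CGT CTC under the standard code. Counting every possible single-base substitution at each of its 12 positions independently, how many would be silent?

Codon 1 (GAA, Glu): 1 synonymous substitution.
Codon 2 (CTC, Leu): 3 synonymous substitutions.
Codon 3 (CGT, Arg): 3 synonymous substitutions.
Codon 4 (CTC, Leu): 3 synonymous substitutions.
Total: 1 + 3 + 3 + 3 = 10.

10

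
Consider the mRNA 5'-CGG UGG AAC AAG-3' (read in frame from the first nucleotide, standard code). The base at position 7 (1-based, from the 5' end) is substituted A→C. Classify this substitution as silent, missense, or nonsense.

Position 7 falls in codon 3: AAC → Asn.
After the substitution the codon is CAC → His.
Asn ≠ His, so this is a missense mutation.

missense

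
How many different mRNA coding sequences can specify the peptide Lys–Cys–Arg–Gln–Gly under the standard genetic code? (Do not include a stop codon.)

192

Lys: 2 codons.
Cys: 2 codons.
Arg: 6 codons.
Gln: 2 codons.
Gly: 4 codons.
2 × 2 × 6 × 2 × 4 = 192.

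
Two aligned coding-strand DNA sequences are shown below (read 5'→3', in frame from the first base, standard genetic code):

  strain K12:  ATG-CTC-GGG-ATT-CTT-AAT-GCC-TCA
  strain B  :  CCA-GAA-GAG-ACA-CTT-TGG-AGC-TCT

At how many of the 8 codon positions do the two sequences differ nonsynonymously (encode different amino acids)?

Codon 1: ATG Met / CCA Pro — nonsynonymous.
Codon 2: CTC Leu / GAA Glu — nonsynonymous.
Codon 3: GGG Gly / GAG Glu — nonsynonymous.
Codon 4: ATT Ile / ACA Thr — nonsynonymous.
Codon 5: CTT Leu / CTT Leu — identical.
Codon 6: AAT Asn / TGG Trp — nonsynonymous.
Codon 7: GCC Ala / AGC Ser — nonsynonymous.
Codon 8: TCA Ser / TCT Ser — synonymous.
Nonsynonymous differences: 6.

6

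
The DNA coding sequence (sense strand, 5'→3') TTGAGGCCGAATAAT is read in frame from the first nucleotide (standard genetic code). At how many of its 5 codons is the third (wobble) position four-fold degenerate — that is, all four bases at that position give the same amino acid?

1

Codon 1 TTG (Leu): third position 2-fold.
Codon 2 AGG (Arg): third position 2-fold.
Codon 3 CCG (Pro): third position 4-fold.
Codon 4 AAT (Asn): third position 2-fold.
Codon 5 AAT (Asn): third position 2-fold.
Four-fold degenerate third positions: 1.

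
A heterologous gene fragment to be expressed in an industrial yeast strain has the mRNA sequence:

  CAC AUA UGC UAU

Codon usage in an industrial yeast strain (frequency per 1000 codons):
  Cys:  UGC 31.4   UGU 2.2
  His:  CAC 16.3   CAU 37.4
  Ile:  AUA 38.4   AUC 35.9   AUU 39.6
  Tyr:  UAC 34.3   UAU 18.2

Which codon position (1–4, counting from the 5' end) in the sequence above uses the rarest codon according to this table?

1

Codon 1 CAC (His): 16.3 per 1000.
Codon 2 AUA (Ile): 38.4 per 1000.
Codon 3 UGC (Cys): 31.4 per 1000.
Codon 4 UAU (Tyr): 18.2 per 1000.
Lowest frequency is 16.3 at codon 1.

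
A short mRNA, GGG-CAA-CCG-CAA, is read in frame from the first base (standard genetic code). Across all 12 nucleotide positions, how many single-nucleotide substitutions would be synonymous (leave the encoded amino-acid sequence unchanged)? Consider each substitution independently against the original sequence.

Codon 1 (GGG, Gly): 3 synonymous substitutions.
Codon 2 (CAA, Gln): 1 synonymous substitution.
Codon 3 (CCG, Pro): 3 synonymous substitutions.
Codon 4 (CAA, Gln): 1 synonymous substitution.
Total: 3 + 1 + 3 + 1 = 8.

8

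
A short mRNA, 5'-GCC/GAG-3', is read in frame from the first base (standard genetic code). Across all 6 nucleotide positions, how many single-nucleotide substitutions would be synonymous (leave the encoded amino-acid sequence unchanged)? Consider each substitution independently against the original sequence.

Codon 1 (GCC, Ala): 3 synonymous substitutions.
Codon 2 (GAG, Glu): 1 synonymous substitution.
Total: 3 + 1 = 4.

4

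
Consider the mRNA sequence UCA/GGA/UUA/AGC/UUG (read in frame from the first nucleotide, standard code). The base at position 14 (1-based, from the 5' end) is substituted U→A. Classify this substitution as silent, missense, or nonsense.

nonsense

Position 14 falls in codon 5: UUG → Leu.
After the substitution the codon is UAG → Stop.
The new codon is a stop codon, so this is a nonsense mutation.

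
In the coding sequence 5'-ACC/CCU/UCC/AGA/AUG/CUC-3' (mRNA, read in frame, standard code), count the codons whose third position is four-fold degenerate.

4

Codon 1 ACC (Thr): third position 4-fold.
Codon 2 CCU (Pro): third position 4-fold.
Codon 3 UCC (Ser): third position 4-fold.
Codon 4 AGA (Arg): third position 2-fold.
Codon 5 AUG (Met): third position 1-fold.
Codon 6 CUC (Leu): third position 4-fold.
Four-fold degenerate third positions: 4.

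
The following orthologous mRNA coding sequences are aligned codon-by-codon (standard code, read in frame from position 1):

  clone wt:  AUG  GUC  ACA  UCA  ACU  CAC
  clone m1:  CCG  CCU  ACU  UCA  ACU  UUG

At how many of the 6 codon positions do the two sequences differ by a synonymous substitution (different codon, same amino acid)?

Codon 1: AUG Met / CCG Pro — nonsynonymous.
Codon 2: GUC Val / CCU Pro — nonsynonymous.
Codon 3: ACA Thr / ACU Thr — synonymous.
Codon 4: UCA Ser / UCA Ser — identical.
Codon 5: ACU Thr / ACU Thr — identical.
Codon 6: CAC His / UUG Leu — nonsynonymous.
Synonymous differences: 1.

1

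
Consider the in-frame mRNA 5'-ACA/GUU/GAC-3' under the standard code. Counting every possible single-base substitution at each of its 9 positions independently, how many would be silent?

7

Codon 1 (ACA, Thr): 3 synonymous substitutions.
Codon 2 (GUU, Val): 3 synonymous substitutions.
Codon 3 (GAC, Asp): 1 synonymous substitution.
Total: 3 + 3 + 1 = 7.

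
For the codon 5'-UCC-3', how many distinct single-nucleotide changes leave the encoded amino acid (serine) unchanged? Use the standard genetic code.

Position 1: none → 0 synonymous.
Position 2: none → 0 synonymous.
Position 3: UCU, UCA, UCG → 3 synonymous.
Total: 0 + 0 + 3 = 3.

3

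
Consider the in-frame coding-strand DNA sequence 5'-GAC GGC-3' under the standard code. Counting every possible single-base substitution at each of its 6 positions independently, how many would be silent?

Codon 1 (GAC, Asp): 1 synonymous substitution.
Codon 2 (GGC, Gly): 3 synonymous substitutions.
Total: 1 + 3 = 4.

4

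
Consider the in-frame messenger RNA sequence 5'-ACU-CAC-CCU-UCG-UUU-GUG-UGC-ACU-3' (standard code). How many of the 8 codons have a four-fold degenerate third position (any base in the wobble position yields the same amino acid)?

Codon 1 ACU (Thr): third position 4-fold.
Codon 2 CAC (His): third position 2-fold.
Codon 3 CCU (Pro): third position 4-fold.
Codon 4 UCG (Ser): third position 4-fold.
Codon 5 UUU (Phe): third position 2-fold.
Codon 6 GUG (Val): third position 4-fold.
Codon 7 UGC (Cys): third position 2-fold.
Codon 8 ACU (Thr): third position 4-fold.
Four-fold degenerate third positions: 5.

5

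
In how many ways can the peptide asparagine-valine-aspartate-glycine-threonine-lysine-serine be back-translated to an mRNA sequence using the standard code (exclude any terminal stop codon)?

3072

Asn: 2 codons.
Val: 4 codons.
Asp: 2 codons.
Gly: 4 codons.
Thr: 4 codons.
Lys: 2 codons.
Ser: 6 codons.
2 × 4 × 2 × 4 × 4 × 2 × 6 = 3072.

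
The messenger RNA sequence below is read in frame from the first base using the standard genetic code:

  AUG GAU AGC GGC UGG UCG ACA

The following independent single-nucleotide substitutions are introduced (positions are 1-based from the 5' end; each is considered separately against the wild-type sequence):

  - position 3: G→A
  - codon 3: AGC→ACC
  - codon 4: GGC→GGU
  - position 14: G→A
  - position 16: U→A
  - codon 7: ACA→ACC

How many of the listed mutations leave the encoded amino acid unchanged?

Codon 1: AUG (Met) → AUA (Ile) — missense.
Codon 3: AGC (Ser) → ACC (Thr) — missense.
Codon 4: GGC (Gly) → GGU (Gly) — synonymous.
Codon 5: UGG (Trp) → UAG (Stop) — nonsense.
Codon 6: UCG (Ser) → ACG (Thr) — missense.
Codon 7: ACA (Thr) → ACC (Thr) — synonymous.
Synonymous: 2 of 6.

2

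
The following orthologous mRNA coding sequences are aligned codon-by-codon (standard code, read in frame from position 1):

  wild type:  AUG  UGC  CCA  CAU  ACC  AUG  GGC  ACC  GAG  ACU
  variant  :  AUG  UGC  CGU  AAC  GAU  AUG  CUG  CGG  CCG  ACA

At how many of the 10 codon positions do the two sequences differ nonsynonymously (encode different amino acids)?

6

Codon 1: AUG Met / AUG Met — identical.
Codon 2: UGC Cys / UGC Cys — identical.
Codon 3: CCA Pro / CGU Arg — nonsynonymous.
Codon 4: CAU His / AAC Asn — nonsynonymous.
Codon 5: ACC Thr / GAU Asp — nonsynonymous.
Codon 6: AUG Met / AUG Met — identical.
Codon 7: GGC Gly / CUG Leu — nonsynonymous.
Codon 8: ACC Thr / CGG Arg — nonsynonymous.
Codon 9: GAG Glu / CCG Pro — nonsynonymous.
Codon 10: ACU Thr / ACA Thr — synonymous.
Nonsynonymous differences: 6.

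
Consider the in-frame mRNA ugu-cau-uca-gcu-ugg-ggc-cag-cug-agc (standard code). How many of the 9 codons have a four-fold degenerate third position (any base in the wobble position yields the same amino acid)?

4

Codon 1 UGU (Cys): third position 2-fold.
Codon 2 CAU (His): third position 2-fold.
Codon 3 UCA (Ser): third position 4-fold.
Codon 4 GCU (Ala): third position 4-fold.
Codon 5 UGG (Trp): third position 1-fold.
Codon 6 GGC (Gly): third position 4-fold.
Codon 7 CAG (Gln): third position 2-fold.
Codon 8 CUG (Leu): third position 4-fold.
Codon 9 AGC (Ser): third position 2-fold.
Four-fold degenerate third positions: 4.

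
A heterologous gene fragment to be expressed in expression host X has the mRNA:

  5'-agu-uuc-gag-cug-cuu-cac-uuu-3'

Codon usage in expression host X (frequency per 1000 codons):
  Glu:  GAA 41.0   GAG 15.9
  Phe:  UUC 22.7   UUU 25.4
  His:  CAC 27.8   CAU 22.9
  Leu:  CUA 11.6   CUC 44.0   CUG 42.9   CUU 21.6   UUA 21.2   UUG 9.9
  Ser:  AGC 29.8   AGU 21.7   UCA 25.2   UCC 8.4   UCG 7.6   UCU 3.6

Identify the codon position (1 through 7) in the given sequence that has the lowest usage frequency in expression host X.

3

Codon 1 AGU (Ser): 21.7 per 1000.
Codon 2 UUC (Phe): 22.7 per 1000.
Codon 3 GAG (Glu): 15.9 per 1000.
Codon 4 CUG (Leu): 42.9 per 1000.
Codon 5 CUU (Leu): 21.6 per 1000.
Codon 6 CAC (His): 27.8 per 1000.
Codon 7 UUU (Phe): 25.4 per 1000.
Lowest frequency is 15.9 at codon 3.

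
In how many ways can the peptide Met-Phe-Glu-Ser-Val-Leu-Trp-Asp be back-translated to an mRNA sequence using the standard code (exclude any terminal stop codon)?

1152

Met: 1 codon.
Phe: 2 codons.
Glu: 2 codons.
Ser: 6 codons.
Val: 4 codons.
Leu: 6 codons.
Trp: 1 codon.
Asp: 2 codons.
1 × 2 × 2 × 6 × 4 × 6 × 1 × 2 = 1152.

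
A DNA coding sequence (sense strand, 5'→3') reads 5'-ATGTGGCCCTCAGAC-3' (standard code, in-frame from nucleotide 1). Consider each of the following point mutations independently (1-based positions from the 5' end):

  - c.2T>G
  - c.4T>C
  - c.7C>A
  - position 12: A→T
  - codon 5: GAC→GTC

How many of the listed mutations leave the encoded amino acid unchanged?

1

Codon 1: ATG (Met) → AGG (Arg) — missense.
Codon 2: TGG (Trp) → CGG (Arg) — missense.
Codon 3: CCC (Pro) → ACC (Thr) — missense.
Codon 4: TCA (Ser) → TCT (Ser) — synonymous.
Codon 5: GAC (Asp) → GTC (Val) — missense.
Synonymous: 1 of 5.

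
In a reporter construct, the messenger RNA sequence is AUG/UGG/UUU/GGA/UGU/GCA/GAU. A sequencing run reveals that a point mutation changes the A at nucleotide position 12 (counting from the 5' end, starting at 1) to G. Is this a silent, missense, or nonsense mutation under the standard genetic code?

silent

Position 12 falls in codon 4: GGA → Gly.
After the substitution the codon is GGG → Gly.
Both encode Gly, so the change is synonymous.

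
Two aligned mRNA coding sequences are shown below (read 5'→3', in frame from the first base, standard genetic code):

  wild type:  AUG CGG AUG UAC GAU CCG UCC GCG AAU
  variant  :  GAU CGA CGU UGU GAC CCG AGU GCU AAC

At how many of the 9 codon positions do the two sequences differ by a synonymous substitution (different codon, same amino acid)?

Codon 1: AUG Met / GAU Asp — nonsynonymous.
Codon 2: CGG Arg / CGA Arg — synonymous.
Codon 3: AUG Met / CGU Arg — nonsynonymous.
Codon 4: UAC Tyr / UGU Cys — nonsynonymous.
Codon 5: GAU Asp / GAC Asp — synonymous.
Codon 6: CCG Pro / CCG Pro — identical.
Codon 7: UCC Ser / AGU Ser — synonymous.
Codon 8: GCG Ala / GCU Ala — synonymous.
Codon 9: AAU Asn / AAC Asn — synonymous.
Synonymous differences: 5.

5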